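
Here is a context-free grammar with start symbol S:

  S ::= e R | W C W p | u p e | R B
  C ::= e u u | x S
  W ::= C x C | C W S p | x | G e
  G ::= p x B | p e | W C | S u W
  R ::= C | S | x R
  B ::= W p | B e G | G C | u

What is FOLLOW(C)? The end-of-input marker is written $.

{ $, e, p, u, x }

In S ::= W C W p: add FIRST(W p) = { e, p, u, x }.
In W ::= C x C: add FIRST(x C) = { x }.
In W ::= C x C: C is at the end, add FOLLOW(W) = { $, e, p, u, x }.
In W ::= C W S p: add FIRST(W S p) = { e, p, u, x }.
In G ::= W C: C is at the end, add FOLLOW(G) = { $, e, p, u, x }.
In R ::= C: C is at the end, add FOLLOW(R) = { $, e, p, u, x }.
In B ::= G C: C is at the end, add FOLLOW(B) = { $, e, p, u, x }.
Union: FOLLOW(C) = { $, e, p, u, x }.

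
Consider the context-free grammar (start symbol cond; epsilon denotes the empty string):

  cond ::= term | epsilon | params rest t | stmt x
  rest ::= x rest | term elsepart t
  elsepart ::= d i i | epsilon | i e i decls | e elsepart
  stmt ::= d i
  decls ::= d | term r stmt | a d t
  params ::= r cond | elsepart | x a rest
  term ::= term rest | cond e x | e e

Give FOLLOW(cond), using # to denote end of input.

{ #, d, e, i, r, x }

cond is the start symbol, so # ∈ FOLLOW(cond).
In params ::= r cond: cond is at the end, add FOLLOW(params) = { d, e, i, r, x }.
In term ::= cond e x: add FIRST(e x) = { e }.
Union: FOLLOW(cond) = { #, d, e, i, r, x }.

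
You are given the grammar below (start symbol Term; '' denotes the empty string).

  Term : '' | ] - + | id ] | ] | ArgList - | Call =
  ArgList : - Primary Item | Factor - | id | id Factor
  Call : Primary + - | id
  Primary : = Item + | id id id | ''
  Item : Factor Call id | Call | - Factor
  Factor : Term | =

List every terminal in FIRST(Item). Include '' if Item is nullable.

{ +, -, =, ], id }

From Item : Factor Call id: Factor nullable, take FIRST(Factor) ∪ FIRST(Call) = { +, -, =, ], id }.
From Item : Call: add FIRST(Call) = { +, =, id }.
Item : - Factor contributes {-}.
Union: FIRST(Item) = { +, -, =, ], id }.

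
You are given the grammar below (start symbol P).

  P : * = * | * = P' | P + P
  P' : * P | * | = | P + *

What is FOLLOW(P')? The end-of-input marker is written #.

In P : * = P': P' is at the end, add FOLLOW(P) = { #, + }.
Union: FOLLOW(P') = { #, + }.

{ #, + }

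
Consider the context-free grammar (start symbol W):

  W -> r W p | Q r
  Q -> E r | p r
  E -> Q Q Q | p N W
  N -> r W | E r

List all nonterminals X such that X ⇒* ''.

{ } (none)

No nonterminal has an empty production or an RHS whose symbols are all nullable.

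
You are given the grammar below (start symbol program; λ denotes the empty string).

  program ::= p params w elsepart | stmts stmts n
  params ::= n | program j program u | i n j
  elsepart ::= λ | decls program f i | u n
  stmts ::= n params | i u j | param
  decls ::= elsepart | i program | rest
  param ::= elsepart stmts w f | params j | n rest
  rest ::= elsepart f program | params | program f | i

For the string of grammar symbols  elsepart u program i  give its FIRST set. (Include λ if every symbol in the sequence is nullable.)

Add FIRST(elsepart)\{λ} = { f, i, n, p, u }; elsepart is nullable, continue.
u is a terminal; add {u} and stop.

{ f, i, n, p, u }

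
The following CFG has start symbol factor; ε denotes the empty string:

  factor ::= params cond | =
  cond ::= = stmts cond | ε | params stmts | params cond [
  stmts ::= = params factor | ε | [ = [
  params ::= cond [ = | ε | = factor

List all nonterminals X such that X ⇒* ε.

Directly nullable (have an ε-production): cond, stmts, params.
factor ::= params cond with every symbol nullable, so factor is nullable.

{ cond, factor, params, stmts }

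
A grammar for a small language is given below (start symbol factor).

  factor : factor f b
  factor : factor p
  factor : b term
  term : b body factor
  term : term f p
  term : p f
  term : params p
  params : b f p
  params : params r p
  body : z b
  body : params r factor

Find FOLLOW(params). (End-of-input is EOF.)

{ p, r }

In term : params p: add FIRST(p) = { p }.
In params : params r p: add FIRST(r p) = { r }.
In body : params r factor: add FIRST(r factor) = { r }.
Union: FOLLOW(params) = { p, r }.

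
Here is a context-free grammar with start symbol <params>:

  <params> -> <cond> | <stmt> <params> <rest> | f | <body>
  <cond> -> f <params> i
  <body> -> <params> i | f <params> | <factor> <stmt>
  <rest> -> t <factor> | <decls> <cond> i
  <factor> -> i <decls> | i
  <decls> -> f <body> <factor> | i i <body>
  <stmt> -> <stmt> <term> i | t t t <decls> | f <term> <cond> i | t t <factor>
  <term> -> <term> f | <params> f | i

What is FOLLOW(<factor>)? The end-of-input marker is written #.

In <body> -> <factor> <stmt>: add FIRST(<stmt>) = { f, t }.
In <rest> -> t <factor>: <factor> is at the end, add FOLLOW(<rest>) = { #, f, i, t }.
In <decls> -> f <body> <factor>: <factor> is at the end, add FOLLOW(<decls>) = { #, f, i, t }.
In <stmt> -> t t <factor>: <factor> is at the end, add FOLLOW(<stmt>) = { #, f, i, t }.
Union: FOLLOW(<factor>) = { #, f, i, t }.

{ #, f, i, t }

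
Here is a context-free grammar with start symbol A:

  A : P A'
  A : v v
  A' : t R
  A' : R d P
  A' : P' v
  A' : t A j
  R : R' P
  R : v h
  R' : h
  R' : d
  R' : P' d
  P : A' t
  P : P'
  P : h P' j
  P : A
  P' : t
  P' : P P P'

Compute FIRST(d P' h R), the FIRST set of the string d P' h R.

d is a terminal; add {d} and stop.

{ d }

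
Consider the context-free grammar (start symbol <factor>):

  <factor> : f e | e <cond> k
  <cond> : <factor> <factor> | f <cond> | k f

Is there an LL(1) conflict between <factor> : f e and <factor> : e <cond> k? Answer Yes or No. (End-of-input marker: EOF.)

No

FIRST(f e) = { f } and FIRST(e <cond> k) = { e }.
The FIRST sets are disjoint and neither alternative is nullable — no conflict.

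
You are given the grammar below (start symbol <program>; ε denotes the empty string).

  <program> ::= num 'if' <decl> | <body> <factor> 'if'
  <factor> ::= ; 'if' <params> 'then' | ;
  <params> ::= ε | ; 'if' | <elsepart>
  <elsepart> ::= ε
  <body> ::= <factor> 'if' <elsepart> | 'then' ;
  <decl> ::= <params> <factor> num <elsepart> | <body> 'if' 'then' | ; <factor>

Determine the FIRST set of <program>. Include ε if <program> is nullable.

<program> ::= num 'if' <decl> contributes {num}.
From <program> ::= <body> <factor> 'if': add FIRST(<body>) = { 'then', ; }.
Union: FIRST(<program>) = { 'then', ;, num }.

{ 'then', ;, num }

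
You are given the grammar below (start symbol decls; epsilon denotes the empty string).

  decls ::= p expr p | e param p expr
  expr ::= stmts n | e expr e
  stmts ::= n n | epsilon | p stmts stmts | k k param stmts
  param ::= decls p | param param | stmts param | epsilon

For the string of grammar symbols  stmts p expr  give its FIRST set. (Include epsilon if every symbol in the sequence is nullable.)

Add FIRST(stmts)\{epsilon} = { k, n, p }; stmts is nullable, continue.
p is a terminal; add {p} and stop.

{ k, n, p }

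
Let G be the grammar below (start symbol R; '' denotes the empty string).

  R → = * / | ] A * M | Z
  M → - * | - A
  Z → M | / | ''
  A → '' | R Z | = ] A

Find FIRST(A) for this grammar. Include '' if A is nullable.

A → '' contributes ''.
From A → R Z: R, Z nullable, take FIRST(R) ∪ FIRST(Z) = { -, /, =, ] }; also '' since the whole RHS is nullable.
A → = ] A contributes {=}.
Union: FIRST(A) = { -, /, =, ], '' }.

{ -, /, =, ], '' }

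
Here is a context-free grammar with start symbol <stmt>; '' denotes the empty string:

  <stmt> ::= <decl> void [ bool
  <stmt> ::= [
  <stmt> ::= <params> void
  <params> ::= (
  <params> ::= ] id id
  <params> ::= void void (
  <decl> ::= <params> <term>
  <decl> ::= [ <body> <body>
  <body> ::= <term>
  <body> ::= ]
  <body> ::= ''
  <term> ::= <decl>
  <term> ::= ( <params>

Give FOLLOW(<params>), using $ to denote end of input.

{ (, [, ], void }

In <stmt> ::= <params> void: add FIRST(void) = { void }.
In <decl> ::= <params> <term>: add FIRST(<term>) = { (, [, ], void }.
In <term> ::= ( <params>: <params> is at the end, add FOLLOW(<term>) = { (, [, ], void }.
Union: FOLLOW(<params>) = { (, [, ], void }.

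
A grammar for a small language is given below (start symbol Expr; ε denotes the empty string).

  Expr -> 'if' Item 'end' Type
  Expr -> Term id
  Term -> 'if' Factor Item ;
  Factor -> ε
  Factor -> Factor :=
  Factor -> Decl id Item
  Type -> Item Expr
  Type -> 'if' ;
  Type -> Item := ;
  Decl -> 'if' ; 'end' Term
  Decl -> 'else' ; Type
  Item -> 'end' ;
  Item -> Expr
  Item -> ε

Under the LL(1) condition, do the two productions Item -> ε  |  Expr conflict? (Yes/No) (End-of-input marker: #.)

FIRST(ε) = { ε } and FIRST(Expr) = { 'if' }.
The first alternative is nullable and FOLLOW(Item) = { 'end', 'if', :=, ; } shares 'if' with FIRST of the second — conflict.

Yes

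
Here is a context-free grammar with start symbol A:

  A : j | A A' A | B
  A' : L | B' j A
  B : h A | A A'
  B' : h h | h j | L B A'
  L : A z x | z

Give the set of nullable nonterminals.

No nonterminal has an empty production or an RHS whose symbols are all nullable.

{ } (none)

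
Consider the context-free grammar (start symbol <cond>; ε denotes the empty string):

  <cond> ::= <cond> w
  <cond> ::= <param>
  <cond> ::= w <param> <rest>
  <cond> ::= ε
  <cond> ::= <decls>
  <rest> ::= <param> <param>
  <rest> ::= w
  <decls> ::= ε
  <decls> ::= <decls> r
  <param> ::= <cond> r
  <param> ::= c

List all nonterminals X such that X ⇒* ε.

Directly nullable (have an ε-production): <cond>, <decls>.
No other nonterminal has a production whose RHS symbols are all nullable.

{ <cond>, <decls> }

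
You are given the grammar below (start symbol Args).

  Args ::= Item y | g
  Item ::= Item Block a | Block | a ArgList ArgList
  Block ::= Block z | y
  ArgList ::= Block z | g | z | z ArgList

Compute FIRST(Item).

From Item ::= Item Block a: add FIRST(Item) = { a, y }.
From Item ::= Block: add FIRST(Block) = { y }.
Item ::= a ArgList ArgList contributes {a}.
Union: FIRST(Item) = { a, y }.

{ a, y }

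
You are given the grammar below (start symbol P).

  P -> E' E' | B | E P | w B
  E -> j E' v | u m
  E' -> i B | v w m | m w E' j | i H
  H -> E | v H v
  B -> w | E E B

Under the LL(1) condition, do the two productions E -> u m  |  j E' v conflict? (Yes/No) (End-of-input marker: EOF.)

FIRST(u m) = { u } and FIRST(j E' v) = { j }.
The FIRST sets are disjoint and neither alternative is nullable — no conflict.

No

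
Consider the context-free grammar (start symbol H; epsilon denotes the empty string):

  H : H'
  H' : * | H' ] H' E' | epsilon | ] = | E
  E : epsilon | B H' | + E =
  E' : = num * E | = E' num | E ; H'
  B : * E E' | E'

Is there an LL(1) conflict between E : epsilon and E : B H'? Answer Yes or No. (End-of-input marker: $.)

Yes

FIRST(epsilon) = { epsilon } and FIRST(B H') = { *, +, ;, = }.
The first alternative is nullable and FOLLOW(E) = { $, *, +, ;, =, ], num } shares * with FIRST of the second — conflict.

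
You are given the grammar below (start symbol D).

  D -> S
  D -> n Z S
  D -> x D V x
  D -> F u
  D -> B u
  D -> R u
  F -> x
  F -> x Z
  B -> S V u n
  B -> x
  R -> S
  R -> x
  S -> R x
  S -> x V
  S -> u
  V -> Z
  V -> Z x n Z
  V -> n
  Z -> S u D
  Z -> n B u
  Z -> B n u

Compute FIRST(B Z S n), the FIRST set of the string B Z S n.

{ u, x }

Add FIRST(B) = { u, x }; B is not nullable, stop.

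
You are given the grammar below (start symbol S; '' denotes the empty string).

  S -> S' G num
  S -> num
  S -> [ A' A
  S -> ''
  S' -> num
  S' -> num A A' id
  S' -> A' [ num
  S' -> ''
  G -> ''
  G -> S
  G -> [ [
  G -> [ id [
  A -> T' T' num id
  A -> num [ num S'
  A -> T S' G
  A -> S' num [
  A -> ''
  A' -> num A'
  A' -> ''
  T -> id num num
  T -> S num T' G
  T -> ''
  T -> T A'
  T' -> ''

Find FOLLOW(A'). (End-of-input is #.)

In S -> [ A' A: add FIRST(A)\{''} = { [, id, num }.
  Since A is nullable, also add FOLLOW(S) = { #, [, id, num }.
In S' -> num A A' id: add FIRST(id) = { id }.
In S' -> A' [ num: add FIRST([ num) = { [ }.
In A' -> num A': A' is at the end, add FOLLOW(A') = { #, [, id, num }.
In T -> T A': A' is at the end, add FOLLOW(T) = { #, [, id, num }.
Union: FOLLOW(A') = { #, [, id, num }.

{ #, [, id, num }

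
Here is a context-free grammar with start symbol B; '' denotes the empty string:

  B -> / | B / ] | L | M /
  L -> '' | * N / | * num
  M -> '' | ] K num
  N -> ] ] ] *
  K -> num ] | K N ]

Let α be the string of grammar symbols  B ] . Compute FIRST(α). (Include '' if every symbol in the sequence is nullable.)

Add FIRST(B)\{''} = { *, /, ] }; B is nullable, continue.
] is a terminal; add {]} and stop.

{ *, /, ] }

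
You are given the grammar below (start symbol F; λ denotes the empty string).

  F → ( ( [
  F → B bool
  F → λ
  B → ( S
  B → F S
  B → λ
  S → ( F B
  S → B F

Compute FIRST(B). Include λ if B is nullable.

B → ( S contributes {(}.
From B → F S: F, S nullable, take FIRST(F) ∪ FIRST(S) = { (, bool }; also λ since the whole RHS is nullable.
B → λ contributes λ.
Union: FIRST(B) = { (, bool, λ }.

{ (, bool, λ }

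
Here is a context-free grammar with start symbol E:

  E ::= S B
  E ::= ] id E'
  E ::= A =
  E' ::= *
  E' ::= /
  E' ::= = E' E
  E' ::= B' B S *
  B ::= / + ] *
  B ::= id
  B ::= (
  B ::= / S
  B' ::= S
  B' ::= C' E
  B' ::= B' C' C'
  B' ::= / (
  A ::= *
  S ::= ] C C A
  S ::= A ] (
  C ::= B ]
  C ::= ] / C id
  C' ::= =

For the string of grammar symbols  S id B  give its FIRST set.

Add FIRST(S) = { *, ] }; S is not nullable, stop.

{ *, ] }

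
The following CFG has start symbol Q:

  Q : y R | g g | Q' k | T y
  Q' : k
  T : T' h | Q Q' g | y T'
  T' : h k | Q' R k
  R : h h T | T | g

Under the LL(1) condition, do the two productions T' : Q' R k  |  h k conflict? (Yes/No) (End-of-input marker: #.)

FIRST(Q' R k) = { k } and FIRST(h k) = { h }.
The FIRST sets are disjoint and neither alternative is nullable — no conflict.

No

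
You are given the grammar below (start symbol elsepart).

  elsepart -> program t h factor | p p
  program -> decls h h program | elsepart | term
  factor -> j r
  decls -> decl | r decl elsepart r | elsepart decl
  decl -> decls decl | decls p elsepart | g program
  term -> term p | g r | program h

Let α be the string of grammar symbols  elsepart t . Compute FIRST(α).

Add FIRST(elsepart) = { g, p, r }; elsepart is not nullable, stop.

{ g, p, r }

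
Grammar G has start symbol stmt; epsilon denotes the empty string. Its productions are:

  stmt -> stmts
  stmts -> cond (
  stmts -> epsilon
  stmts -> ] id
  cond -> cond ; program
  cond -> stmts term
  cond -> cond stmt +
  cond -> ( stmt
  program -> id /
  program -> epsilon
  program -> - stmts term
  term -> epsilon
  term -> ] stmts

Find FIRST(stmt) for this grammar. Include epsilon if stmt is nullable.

From stmt -> stmts: add FIRST(stmts) = { (, +, ;, ], epsilon } (including epsilon since stmts is nullable).
Union: FIRST(stmt) = { (, +, ;, ], epsilon }.

{ (, +, ;, ], epsilon }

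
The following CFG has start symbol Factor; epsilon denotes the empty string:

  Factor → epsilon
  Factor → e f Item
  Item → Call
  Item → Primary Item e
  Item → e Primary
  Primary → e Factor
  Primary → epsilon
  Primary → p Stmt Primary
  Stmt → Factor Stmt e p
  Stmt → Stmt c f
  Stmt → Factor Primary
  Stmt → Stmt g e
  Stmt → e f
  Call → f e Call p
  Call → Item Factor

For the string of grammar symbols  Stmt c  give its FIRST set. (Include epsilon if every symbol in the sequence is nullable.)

Add FIRST(Stmt)\{epsilon} = { c, e, g, p }; Stmt is nullable, continue.
c is a terminal; add {c} and stop.

{ c, e, g, p }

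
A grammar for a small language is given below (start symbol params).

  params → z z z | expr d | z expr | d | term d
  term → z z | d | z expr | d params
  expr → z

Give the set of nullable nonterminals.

{ } (none)

No nonterminal has an empty production or an RHS whose symbols are all nullable.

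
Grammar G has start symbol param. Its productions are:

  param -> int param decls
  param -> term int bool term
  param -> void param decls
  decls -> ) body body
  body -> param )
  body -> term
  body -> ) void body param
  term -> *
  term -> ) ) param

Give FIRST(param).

param -> int param decls contributes {int}.
From param -> term int bool term: add FIRST(term) = { ), * }.
param -> void param decls contributes {void}.
Union: FIRST(param) = { ), *, int, void }.

{ ), *, int, void }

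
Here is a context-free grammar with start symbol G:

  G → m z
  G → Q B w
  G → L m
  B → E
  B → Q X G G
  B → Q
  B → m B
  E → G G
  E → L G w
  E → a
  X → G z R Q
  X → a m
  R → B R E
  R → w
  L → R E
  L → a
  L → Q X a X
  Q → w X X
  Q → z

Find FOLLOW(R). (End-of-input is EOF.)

In X → G z R Q: add FIRST(Q) = { w, z }.
In R → B R E: add FIRST(E) = { a, m, w, z }.
In L → R E: add FIRST(E) = { a, m, w, z }.
Union: FOLLOW(R) = { a, m, w, z }.

{ a, m, w, z }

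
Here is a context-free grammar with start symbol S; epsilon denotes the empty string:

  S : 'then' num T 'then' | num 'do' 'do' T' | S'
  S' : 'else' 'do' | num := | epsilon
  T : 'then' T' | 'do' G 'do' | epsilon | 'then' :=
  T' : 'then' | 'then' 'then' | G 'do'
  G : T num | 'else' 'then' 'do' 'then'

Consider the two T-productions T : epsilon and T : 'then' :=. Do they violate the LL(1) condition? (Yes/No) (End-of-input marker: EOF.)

Yes

FIRST(epsilon) = { epsilon } and FIRST('then' :=) = { 'then' }.
The first alternative is nullable and FOLLOW(T) = { 'then', num } shares 'then' with FIRST of the second — conflict.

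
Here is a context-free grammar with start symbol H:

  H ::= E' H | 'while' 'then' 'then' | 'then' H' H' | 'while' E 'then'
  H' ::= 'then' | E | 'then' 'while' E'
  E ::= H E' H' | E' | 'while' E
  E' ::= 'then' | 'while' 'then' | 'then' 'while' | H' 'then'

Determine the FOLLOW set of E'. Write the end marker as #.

{ #, 'then', 'while' }

In H ::= E' H: add FIRST(H) = { 'then', 'while' }.
In H' ::= 'then' 'while' E': E' is at the end, add FOLLOW(H') = { #, 'then', 'while' }.
In E ::= H E' H': add FIRST(H') = { 'then', 'while' }.
In E ::= E': E' is at the end, add FOLLOW(E) = { #, 'then', 'while' }.
Union: FOLLOW(E') = { #, 'then', 'while' }.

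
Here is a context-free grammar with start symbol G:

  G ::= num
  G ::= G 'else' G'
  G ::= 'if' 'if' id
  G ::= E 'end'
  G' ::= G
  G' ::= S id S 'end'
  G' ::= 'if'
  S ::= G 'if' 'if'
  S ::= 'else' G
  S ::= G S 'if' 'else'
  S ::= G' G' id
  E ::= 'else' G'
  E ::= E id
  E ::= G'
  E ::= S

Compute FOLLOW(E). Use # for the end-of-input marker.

{ 'end', id }

In G ::= E 'end': add FIRST('end') = { 'end' }.
In E ::= E id: add FIRST(id) = { id }.
Union: FOLLOW(E) = { 'end', id }.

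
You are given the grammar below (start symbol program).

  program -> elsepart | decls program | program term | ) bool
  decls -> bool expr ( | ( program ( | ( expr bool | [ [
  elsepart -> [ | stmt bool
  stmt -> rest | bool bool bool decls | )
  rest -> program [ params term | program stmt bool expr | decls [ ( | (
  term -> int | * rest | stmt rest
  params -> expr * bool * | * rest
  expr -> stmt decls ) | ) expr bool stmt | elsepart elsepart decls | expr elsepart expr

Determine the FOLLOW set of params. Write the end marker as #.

{ (, ), *, [, bool, int }

In rest -> program [ params term: add FIRST(term) = { (, ), *, [, bool, int }.
Union: FOLLOW(params) = { (, ), *, [, bool, int }.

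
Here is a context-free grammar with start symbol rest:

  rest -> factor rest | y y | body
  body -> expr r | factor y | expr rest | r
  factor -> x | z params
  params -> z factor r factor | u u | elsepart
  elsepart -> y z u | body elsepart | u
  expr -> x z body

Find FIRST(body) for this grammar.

From body -> expr r: add FIRST(expr) = { x }.
From body -> factor y: add FIRST(factor) = { x, z }.
From body -> expr rest: add FIRST(expr) = { x }.
body -> r contributes {r}.
Union: FIRST(body) = { r, x, z }.

{ r, x, z }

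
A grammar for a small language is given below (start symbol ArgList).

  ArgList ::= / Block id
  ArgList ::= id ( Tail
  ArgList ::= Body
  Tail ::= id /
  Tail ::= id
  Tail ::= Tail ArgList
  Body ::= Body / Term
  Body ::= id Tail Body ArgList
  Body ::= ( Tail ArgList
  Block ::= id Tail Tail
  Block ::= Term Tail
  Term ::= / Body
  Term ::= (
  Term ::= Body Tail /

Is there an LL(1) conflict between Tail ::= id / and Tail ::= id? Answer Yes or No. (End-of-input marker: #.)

Yes

FIRST(id /) = { id } and FIRST(id) = { id }.
Both contain id, so the two alternatives are not disjoint — LL(1) conflict.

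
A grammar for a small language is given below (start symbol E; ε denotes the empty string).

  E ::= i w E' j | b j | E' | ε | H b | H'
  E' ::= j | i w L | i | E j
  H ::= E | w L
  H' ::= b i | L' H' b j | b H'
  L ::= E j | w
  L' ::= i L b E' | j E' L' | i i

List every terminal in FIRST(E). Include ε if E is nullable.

E ::= i w E' j contributes {i}.
E ::= b j contributes {b}.
From E ::= E': add FIRST(E') = { b, i, j, w }.
E ::= ε contributes ε.
From E ::= H b: H nullable, take FIRST(H) ∪ {b} = { b, i, j, w }.
From E ::= H': add FIRST(H') = { b, i, j }.
Union: FIRST(E) = { b, i, j, w, ε }.

{ b, i, j, w, ε }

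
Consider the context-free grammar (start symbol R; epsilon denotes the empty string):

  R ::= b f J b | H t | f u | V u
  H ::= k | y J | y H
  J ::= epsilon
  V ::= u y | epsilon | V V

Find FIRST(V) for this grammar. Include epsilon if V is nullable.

V ::= u y contributes {u}.
V ::= epsilon contributes epsilon.
From V ::= V V: V, V nullable, take FIRST(V) ∪ FIRST(V) = { u }; also epsilon since the whole RHS is nullable.
Union: FIRST(V) = { u, epsilon }.

{ u, epsilon }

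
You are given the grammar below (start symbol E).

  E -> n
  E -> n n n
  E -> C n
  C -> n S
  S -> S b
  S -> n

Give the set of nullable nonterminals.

No nonterminal has an empty production or an RHS whose symbols are all nullable.

{ } (none)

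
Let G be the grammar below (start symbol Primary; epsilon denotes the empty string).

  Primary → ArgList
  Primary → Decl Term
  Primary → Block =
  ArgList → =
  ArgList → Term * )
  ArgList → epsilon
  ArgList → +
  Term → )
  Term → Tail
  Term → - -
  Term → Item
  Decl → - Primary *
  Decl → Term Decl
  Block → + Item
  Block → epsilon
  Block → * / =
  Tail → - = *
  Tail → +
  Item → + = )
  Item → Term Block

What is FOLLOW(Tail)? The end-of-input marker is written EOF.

{ EOF, ), *, +, -, = }

In Term → Tail: Tail is at the end, add FOLLOW(Term) = { EOF, ), *, +, -, = }.
Union: FOLLOW(Tail) = { EOF, ), *, +, -, = }.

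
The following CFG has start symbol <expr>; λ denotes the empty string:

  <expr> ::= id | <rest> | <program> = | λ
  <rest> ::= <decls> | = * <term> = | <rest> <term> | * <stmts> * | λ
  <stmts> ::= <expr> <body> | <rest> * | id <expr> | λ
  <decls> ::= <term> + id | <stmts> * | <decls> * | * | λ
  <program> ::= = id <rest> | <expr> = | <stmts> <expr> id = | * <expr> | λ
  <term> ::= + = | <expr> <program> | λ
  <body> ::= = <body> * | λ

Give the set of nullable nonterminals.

Directly nullable (have an λ-production): <expr>, <rest>, <stmts>, <decls>, <program>, <term>, <body>.

{ <body>, <decls>, <expr>, <program>, <rest>, <stmts>, <term> }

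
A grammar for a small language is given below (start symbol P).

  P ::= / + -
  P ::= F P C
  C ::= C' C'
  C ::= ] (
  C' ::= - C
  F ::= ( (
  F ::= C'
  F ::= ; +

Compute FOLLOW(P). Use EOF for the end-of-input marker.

{ EOF, -, ] }

P is the start symbol, so EOF ∈ FOLLOW(P).
In P ::= F P C: add FIRST(C) = { -, ] }.
Union: FOLLOW(P) = { EOF, -, ] }.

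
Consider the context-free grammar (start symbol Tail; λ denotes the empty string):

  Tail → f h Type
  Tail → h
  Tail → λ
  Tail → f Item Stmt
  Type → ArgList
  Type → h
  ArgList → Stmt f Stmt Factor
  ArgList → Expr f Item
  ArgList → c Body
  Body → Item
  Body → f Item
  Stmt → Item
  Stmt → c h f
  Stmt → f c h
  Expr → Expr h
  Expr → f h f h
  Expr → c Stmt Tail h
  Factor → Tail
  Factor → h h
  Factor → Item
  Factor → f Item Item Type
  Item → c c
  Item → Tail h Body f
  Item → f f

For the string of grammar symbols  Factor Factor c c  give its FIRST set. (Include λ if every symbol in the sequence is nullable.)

{ c, f, h }

Add FIRST(Factor)\{λ} = { c, f, h }; Factor is nullable, continue.
Add FIRST(Factor)\{λ} = { c, f, h }; Factor is nullable, continue.
c is a terminal; add {c} and stop.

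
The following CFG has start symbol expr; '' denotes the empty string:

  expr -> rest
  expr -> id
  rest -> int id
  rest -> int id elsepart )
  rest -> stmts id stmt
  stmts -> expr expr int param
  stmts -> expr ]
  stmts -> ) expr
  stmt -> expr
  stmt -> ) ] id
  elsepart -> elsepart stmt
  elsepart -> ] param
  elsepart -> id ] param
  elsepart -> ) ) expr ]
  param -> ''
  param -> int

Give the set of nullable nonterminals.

Directly nullable (have an ''-production): param.
No other nonterminal has a production whose RHS symbols are all nullable.

{ param }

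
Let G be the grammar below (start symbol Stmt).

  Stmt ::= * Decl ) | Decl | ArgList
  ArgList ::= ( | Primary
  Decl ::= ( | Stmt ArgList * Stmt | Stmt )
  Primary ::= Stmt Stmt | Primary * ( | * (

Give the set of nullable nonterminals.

No nonterminal has an empty production or an RHS whose symbols are all nullable.

{ } (none)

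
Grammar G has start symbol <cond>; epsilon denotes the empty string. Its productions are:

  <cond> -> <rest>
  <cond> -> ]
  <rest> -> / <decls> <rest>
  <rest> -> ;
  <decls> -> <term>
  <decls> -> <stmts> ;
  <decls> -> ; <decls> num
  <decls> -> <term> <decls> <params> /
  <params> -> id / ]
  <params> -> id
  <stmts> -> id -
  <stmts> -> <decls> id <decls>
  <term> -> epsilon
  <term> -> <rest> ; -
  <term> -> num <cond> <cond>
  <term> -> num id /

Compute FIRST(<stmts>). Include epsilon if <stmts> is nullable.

{ /, ;, id, num }

<stmts> -> id - contributes {id}.
From <stmts> -> <decls> id <decls>: <decls> nullable, take FIRST(<decls>) ∪ {id} = { /, ;, id, num }.
Union: FIRST(<stmts>) = { /, ;, id, num }.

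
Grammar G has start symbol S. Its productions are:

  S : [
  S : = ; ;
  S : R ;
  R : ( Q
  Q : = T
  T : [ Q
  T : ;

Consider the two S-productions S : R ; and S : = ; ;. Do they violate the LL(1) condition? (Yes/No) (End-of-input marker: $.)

No

FIRST(R ;) = { ( } and FIRST(= ; ;) = { = }.
The FIRST sets are disjoint and neither alternative is nullable — no conflict.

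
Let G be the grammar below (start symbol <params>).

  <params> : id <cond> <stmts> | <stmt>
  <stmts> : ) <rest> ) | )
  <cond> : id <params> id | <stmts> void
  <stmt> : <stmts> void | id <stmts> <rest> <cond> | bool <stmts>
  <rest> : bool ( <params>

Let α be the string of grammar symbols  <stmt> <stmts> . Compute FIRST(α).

{ ), bool, id }

Add FIRST(<stmt>) = { ), bool, id }; <stmt> is not nullable, stop.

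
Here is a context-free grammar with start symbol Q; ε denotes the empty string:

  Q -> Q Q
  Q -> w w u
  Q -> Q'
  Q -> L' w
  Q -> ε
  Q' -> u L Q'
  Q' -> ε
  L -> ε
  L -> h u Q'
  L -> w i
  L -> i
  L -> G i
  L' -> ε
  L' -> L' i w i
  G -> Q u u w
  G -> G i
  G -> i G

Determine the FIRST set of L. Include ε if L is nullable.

{ h, i, u, w, ε }

L -> ε contributes ε.
L -> h u Q' contributes {h}.
L -> w i contributes {w}.
L -> i contributes {i}.
From L -> G i: add FIRST(G) = { i, u, w }.
Union: FIRST(L) = { h, i, u, w, ε }.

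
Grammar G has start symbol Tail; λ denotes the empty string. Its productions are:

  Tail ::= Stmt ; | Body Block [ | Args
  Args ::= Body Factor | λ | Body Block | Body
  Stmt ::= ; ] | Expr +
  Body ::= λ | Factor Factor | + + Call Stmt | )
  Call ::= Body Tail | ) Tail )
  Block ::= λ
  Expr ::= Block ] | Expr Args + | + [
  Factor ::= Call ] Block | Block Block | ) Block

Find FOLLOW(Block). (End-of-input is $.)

In Tail ::= Body Block [: add FIRST([) = { [ }.
In Args ::= Body Block: Block is at the end, add FOLLOW(Args) = { $, ), +, ;, ] }.
In Expr ::= Block ]: add FIRST(]) = { ] }.
In Factor ::= Call ] Block: Block is at the end, add FOLLOW(Factor) = { $, ), +, ;, [, ] }.
In Factor ::= Block Block: add FIRST(Block)\{λ} = {  }.
  Since Block is nullable, also add FOLLOW(Factor) = { $, ), +, ;, [, ] }.
In Factor ::= Block Block: Block is at the end, add FOLLOW(Factor) = { $, ), +, ;, [, ] }.
In Factor ::= ) Block: Block is at the end, add FOLLOW(Factor) = { $, ), +, ;, [, ] }.
Union: FOLLOW(Block) = { $, ), +, ;, [, ] }.

{ $, ), +, ;, [, ] }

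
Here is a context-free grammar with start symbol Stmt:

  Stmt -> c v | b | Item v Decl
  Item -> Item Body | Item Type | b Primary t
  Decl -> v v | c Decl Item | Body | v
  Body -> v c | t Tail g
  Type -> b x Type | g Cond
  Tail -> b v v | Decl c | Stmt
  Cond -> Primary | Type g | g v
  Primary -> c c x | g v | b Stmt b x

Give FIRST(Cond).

From Cond -> Primary: add FIRST(Primary) = { b, c, g }.
From Cond -> Type g: add FIRST(Type) = { b, g }.
Cond -> g v contributes {g}.
Union: FIRST(Cond) = { b, c, g }.

{ b, c, g }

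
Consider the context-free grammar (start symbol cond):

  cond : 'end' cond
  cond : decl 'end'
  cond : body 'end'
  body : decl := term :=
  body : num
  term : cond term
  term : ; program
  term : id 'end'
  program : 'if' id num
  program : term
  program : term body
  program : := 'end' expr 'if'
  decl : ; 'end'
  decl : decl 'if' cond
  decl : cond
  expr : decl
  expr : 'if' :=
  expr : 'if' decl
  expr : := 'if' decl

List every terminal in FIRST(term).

{ 'end', ;, id, num }

From term : cond term: add FIRST(cond) = { 'end', ;, num }.
term : ; program contributes {;}.
term : id 'end' contributes {id}.
Union: FIRST(term) = { 'end', ;, id, num }.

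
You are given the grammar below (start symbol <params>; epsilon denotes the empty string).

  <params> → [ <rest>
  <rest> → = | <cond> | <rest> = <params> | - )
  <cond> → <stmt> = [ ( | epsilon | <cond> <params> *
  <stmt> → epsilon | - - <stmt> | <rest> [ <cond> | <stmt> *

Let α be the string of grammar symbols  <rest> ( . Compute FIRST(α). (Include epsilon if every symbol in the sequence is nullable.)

{ (, *, -, =, [ }

Add FIRST(<rest>)\{epsilon} = { *, -, =, [ }; <rest> is nullable, continue.
( is a terminal; add {(} and stop.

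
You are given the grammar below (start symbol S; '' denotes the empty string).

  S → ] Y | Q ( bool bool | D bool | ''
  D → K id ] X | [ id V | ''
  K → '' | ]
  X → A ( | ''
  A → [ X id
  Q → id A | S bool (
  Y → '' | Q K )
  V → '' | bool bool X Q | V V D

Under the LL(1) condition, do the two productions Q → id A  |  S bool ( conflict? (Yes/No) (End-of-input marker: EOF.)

Yes

FIRST(id A) = { id } and FIRST(S bool () = { [, ], bool, id }.
Both contain id, so the two alternatives are not disjoint — LL(1) conflict.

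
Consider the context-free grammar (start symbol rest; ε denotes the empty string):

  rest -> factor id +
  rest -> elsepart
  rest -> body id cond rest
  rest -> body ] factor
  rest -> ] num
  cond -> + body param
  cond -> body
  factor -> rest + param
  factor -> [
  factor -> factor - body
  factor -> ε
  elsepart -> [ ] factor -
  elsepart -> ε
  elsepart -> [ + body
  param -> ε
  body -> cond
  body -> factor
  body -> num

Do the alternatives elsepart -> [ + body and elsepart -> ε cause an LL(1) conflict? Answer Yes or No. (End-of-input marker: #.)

No

FIRST([ + body) = { [ } and FIRST(ε) = { ε }.
The second is nullable but FOLLOW(elsepart) = { #, + } is disjoint from FIRST of the first.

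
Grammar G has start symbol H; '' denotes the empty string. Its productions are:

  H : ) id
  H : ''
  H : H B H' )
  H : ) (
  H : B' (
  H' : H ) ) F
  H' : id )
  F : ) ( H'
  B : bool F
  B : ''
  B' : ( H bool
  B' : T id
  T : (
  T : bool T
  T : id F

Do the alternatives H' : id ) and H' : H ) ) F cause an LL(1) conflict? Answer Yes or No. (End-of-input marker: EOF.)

FIRST(id )) = { id } and FIRST(H ) ) F) = { (, ), bool, id }.
Both contain id, so the two alternatives are not disjoint — LL(1) conflict.

Yes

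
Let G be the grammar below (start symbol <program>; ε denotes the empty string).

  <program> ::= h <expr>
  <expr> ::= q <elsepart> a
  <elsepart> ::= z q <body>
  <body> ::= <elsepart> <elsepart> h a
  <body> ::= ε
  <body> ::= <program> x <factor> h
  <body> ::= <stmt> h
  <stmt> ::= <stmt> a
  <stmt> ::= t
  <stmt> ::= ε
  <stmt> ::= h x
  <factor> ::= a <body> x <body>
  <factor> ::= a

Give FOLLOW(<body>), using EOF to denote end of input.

In <elsepart> ::= z q <body>: <body> is at the end, add FOLLOW(<elsepart>) = { a, h, z }.
In <factor> ::= a <body> x <body>: add FIRST(x <body>) = { x }.
In <factor> ::= a <body> x <body>: <body> is at the end, add FOLLOW(<factor>) = { h }.
Union: FOLLOW(<body>) = { a, h, x, z }.

{ a, h, x, z }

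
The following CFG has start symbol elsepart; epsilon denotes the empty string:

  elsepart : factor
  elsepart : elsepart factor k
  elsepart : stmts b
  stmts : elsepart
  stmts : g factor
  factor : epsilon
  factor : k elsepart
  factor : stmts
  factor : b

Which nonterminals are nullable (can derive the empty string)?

{ elsepart, factor, stmts }

Directly nullable (have an epsilon-production): factor.
stmts : elsepart with every symbol nullable, so stmts is nullable.
elsepart : factor with every symbol nullable, so elsepart is nullable.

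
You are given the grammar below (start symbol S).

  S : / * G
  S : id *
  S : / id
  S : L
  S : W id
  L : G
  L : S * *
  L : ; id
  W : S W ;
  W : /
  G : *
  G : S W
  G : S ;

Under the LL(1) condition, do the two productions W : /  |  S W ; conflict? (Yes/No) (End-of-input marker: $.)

Yes

FIRST(/) = { / } and FIRST(S W ;) = { *, /, ;, id }.
Both contain /, so the two alternatives are not disjoint — LL(1) conflict.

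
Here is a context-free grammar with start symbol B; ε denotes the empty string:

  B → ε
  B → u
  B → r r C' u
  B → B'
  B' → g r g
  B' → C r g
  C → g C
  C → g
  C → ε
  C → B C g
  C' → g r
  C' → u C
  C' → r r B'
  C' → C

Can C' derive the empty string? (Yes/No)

Yes

C' → C and each of C is nullable, so C' ⇒* ε.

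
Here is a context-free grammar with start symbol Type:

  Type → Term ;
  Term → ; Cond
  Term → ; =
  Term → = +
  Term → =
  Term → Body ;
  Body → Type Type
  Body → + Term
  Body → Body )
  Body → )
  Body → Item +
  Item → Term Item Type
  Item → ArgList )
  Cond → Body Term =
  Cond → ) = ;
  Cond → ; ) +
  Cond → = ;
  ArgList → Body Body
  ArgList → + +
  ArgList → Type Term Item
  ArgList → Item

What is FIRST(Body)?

From Body → Type Type: add FIRST(Type) = { ), +, ;, = }.
Body → + Term contributes {+}.
From Body → Body ): add FIRST(Body) = { ), +, ;, = }.
Body → ) contributes {)}.
From Body → Item +: add FIRST(Item) = { ), +, ;, = }.
Union: FIRST(Body) = { ), +, ;, = }.

{ ), +, ;, = }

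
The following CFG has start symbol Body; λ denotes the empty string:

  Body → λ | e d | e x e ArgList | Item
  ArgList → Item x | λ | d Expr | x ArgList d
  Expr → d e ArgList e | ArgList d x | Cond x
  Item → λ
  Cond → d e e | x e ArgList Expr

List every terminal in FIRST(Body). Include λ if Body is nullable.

{ e, λ }

Body → λ contributes λ.
Body → e d contributes {e}.
Body → e x e ArgList contributes {e}.
From Body → Item: add FIRST(Item) = { λ } (including λ since Item is nullable).
Union: FIRST(Body) = { e, λ }.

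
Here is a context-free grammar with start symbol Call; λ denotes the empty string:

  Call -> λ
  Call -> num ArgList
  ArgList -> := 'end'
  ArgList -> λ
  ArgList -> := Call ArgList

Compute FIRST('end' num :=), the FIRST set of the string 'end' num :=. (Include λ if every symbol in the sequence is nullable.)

'end' is a terminal; add {'end'} and stop.

{ 'end' }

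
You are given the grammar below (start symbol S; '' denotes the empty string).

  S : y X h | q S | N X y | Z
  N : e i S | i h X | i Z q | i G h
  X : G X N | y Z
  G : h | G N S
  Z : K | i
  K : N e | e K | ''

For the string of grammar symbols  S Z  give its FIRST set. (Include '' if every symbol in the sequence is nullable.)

Add FIRST(S)\{''} = { e, i, q, y }; S is nullable, continue.
Add FIRST(Z)\{''} = { e, i }; Z is nullable, continue.
Every symbol is nullable, so include ''.

{ e, i, q, y, '' }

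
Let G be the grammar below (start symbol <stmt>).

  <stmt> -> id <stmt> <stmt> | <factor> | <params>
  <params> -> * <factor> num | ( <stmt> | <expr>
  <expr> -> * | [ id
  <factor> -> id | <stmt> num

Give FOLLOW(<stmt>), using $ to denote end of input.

<stmt> is the start symbol, so $ ∈ FOLLOW(<stmt>).
In <stmt> -> id <stmt> <stmt>: add FIRST(<stmt>) = { (, *, [, id }.
In <stmt> -> id <stmt> <stmt>: <stmt> is at the end, add FOLLOW(<stmt>) = { $, (, *, [, id, num }.
In <params> -> ( <stmt>: <stmt> is at the end, add FOLLOW(<params>) = { $, (, *, [, id, num }.
In <factor> -> <stmt> num: add FIRST(num) = { num }.
Union: FOLLOW(<stmt>) = { $, (, *, [, id, num }.

{ $, (, *, [, id, num }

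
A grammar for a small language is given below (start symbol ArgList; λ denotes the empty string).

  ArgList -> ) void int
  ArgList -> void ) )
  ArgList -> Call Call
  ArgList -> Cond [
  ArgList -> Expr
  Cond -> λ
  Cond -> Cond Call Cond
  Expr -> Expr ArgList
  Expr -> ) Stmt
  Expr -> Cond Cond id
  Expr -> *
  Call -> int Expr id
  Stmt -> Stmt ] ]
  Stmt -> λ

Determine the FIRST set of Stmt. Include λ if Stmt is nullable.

{ ], λ }

From Stmt -> Stmt ] ]: Stmt nullable, take FIRST(Stmt) ∪ {]} = { ] }.
Stmt -> λ contributes λ.
Union: FIRST(Stmt) = { ], λ }.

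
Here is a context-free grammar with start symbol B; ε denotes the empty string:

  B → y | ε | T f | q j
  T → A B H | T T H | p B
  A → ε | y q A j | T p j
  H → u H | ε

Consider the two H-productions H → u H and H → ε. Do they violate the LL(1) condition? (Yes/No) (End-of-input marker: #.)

Yes

FIRST(u H) = { u } and FIRST(ε) = { ε }.
The second alternative is nullable and FOLLOW(H) = { f, p, q, u, y } shares u with FIRST of the first — conflict.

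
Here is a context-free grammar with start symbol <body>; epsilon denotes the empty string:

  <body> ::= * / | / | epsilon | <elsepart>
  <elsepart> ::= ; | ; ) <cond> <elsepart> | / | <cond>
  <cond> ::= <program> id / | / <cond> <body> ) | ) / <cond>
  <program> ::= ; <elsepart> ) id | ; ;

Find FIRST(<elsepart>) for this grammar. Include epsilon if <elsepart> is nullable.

{ ), /, ; }

<elsepart> ::= ; contributes {;}.
<elsepart> ::= ; ) <cond> <elsepart> contributes {;}.
<elsepart> ::= / contributes {/}.
From <elsepart> ::= <cond>: add FIRST(<cond>) = { ), /, ; }.
Union: FIRST(<elsepart>) = { ), /, ; }.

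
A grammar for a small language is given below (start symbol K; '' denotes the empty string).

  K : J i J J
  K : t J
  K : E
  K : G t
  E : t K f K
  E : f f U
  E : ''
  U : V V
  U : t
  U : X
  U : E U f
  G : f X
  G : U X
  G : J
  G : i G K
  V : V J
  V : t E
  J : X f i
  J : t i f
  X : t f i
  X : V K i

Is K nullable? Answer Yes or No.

K : E and each of E is nullable, so K ⇒* ''.

Yes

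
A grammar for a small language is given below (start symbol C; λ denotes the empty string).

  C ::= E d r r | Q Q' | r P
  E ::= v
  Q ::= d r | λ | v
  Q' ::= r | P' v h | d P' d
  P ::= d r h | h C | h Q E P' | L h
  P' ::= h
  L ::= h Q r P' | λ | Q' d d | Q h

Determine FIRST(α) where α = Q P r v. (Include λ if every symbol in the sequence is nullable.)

{ d, h, r, v }

Add FIRST(Q)\{λ} = { d, v }; Q is nullable, continue.
Add FIRST(P) = { d, h, r, v }; P is not nullable, stop.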